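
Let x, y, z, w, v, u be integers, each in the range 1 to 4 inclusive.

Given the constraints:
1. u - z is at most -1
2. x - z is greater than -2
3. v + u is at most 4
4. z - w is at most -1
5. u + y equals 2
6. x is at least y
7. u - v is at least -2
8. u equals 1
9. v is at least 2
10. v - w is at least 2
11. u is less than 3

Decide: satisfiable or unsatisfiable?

Unsatisfiable

Constraints 1, 4, 7, and 10 give w − z ≥ 1, z − u ≥ 1, u − v ≥ -2, v − w ≥ 2.
Adding all 4 inequalities: the left sides telescope to 0, and the right sides sum to 1 + 1 + (-2) + 2 = 2. So 0 ≥ 2, which is false.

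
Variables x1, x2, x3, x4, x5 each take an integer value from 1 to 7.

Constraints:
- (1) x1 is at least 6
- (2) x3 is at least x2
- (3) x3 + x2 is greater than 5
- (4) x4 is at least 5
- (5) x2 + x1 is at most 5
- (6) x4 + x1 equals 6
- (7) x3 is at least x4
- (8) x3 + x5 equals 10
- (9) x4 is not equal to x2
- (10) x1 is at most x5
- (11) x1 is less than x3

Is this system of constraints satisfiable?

Unsatisfiable

From constraints 4 and 7: x3 ≥ x4 ≥ 5. From constraints 1 and 10: x5 ≥ x1 ≥ 6. Hence x3 + x5 ≥ 11. But constraint 8 requires x3 + x5 = 10, and 10 < 11. Contradiction.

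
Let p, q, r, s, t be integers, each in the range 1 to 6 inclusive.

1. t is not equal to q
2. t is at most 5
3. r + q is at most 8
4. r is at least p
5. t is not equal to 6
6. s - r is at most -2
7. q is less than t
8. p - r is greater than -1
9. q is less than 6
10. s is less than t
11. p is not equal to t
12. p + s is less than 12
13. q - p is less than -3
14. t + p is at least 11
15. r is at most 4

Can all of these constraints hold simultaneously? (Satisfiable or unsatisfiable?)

Unsatisfiable

From constraint 2: t ≤ 5. From constraints 4 and 15: p ≤ r ≤ 4. Hence t + p ≤ 9. But constraint 14 requires t + p ≥ 11, and 11 > 9. Contradiction.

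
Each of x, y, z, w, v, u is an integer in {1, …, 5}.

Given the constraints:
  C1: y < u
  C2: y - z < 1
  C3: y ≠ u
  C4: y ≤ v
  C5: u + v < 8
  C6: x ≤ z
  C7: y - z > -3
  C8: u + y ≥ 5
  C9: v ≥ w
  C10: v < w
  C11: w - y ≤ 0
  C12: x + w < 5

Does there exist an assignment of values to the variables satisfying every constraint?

Constraints 4, 10, and 11 give v < w, w ≤ y, y ≤ v. Chaining: v < w ≤ y ≤ v, which forces v < v — impossible.

Unsatisfiable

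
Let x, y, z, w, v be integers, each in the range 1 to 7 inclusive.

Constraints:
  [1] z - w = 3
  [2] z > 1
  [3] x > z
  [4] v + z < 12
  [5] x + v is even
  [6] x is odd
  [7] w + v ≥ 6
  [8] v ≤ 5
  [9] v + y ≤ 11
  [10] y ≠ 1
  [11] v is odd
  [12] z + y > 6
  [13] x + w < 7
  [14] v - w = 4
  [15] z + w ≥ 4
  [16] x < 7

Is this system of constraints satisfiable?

Satisfiable

One satisfying assignment is x = 5, y = 5, z = 4, w = 1, v = 5.
For the less obvious constraints — constraint 1: z - w = 3; constraint 4: v + z = 9 — and the others hold by inspection.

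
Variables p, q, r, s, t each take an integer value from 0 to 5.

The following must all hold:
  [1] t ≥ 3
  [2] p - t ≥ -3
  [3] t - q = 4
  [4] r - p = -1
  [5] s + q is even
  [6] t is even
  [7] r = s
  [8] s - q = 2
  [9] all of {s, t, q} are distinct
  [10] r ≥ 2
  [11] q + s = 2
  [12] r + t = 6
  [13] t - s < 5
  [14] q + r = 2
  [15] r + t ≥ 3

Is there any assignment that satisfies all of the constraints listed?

Satisfiable

Try p = 3, q = 0, r = 2, s = 2, t = 4.
Check constraint 2: p - t = -1; constraint 3: t - q = 4; constraint 4: r - p = -1. The remaining constraints are straightforward to verify.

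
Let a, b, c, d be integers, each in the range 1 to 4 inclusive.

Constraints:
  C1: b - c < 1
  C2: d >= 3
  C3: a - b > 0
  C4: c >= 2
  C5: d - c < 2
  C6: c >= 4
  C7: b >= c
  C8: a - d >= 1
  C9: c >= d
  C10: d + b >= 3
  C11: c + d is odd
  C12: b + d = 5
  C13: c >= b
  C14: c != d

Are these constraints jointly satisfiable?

From constraints 6 and 7: b ≥ c ≥ 4. From constraint 2: d ≥ 3. Hence b + d ≥ 7. But constraint 12 requires b + d = 5, and 5 < 7. Contradiction.

Unsatisfiable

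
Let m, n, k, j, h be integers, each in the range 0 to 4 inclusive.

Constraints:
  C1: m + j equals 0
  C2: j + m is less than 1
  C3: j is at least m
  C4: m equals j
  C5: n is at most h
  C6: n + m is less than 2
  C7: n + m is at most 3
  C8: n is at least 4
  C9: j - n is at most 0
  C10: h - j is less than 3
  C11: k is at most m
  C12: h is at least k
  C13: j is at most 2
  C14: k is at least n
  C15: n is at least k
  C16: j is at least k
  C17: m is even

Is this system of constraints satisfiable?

Unsatisfiable

From constraints 8 and 14: k ≥ n and n ≥ 4, so k ≥ 4. From constraints 13 and 16: k ≤ j and j ≤ 2, so k ≤ 2. But 2 < 4, so no value of k works.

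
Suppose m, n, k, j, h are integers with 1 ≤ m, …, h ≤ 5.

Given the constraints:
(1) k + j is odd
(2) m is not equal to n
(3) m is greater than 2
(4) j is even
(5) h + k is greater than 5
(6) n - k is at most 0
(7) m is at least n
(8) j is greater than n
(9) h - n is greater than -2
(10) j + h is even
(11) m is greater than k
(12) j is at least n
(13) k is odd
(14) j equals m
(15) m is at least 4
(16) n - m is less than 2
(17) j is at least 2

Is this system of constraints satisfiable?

One satisfying assignment is m = 4, n = 3, k = 3, j = 4, h = 4.
For the less obvious constraints — constraint 5: h + k = 7; constraint 6: n - k = 0 — and the others hold by inspection.

Satisfiable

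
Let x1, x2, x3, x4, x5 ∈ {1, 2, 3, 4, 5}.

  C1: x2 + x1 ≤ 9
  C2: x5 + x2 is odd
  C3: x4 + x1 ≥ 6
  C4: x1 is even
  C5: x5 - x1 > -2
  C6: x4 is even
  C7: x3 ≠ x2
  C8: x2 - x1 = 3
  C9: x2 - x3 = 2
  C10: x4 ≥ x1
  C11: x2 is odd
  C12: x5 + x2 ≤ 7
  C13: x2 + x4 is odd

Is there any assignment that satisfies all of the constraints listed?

Satisfiable

Setting (x1, x2, x3, x4, x5) = (2, 5, 3, 4, 2) satisfies everything: constraint 1: x2 + x1 = 7; constraint 3: x4 + x1 = 6, and the others follow.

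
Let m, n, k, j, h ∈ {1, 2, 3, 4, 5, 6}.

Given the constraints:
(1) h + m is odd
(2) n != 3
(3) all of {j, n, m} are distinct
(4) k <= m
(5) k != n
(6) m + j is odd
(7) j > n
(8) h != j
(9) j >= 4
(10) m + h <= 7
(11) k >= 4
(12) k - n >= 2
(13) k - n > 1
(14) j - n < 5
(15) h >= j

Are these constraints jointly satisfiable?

Unsatisfiable

From constraints 4 and 11: m ≥ k ≥ 4. From constraints 9 and 15: h ≥ j ≥ 4. Hence m + h ≥ 8. But constraint 10 requires m + h ≤ 7, and 7 < 8. Contradiction.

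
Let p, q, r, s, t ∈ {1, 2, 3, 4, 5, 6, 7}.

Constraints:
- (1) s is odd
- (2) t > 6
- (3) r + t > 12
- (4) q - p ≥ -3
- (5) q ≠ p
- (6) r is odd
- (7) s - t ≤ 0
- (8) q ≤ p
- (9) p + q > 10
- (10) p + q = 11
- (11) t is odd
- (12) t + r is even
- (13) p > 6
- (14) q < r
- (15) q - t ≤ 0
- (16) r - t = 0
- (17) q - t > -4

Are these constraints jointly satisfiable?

Satisfiable

Take p = 7, q = 4, r = 7, s = 7, t = 7. Then constraint 3: r + t = 14; constraint 4: q - p = -3; constraint 7: s - t = 0, and every other listed constraint is also met.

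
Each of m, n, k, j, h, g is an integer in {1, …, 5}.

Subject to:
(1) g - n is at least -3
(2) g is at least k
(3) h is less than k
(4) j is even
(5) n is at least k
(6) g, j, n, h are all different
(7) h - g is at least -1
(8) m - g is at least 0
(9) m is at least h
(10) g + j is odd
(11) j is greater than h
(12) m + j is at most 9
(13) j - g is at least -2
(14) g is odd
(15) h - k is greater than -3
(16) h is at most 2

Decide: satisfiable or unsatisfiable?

Take m = 5, n = 5, k = 3, j = 4, h = 2, g = 3. Then constraint 1: g - n = -2; constraint 7: h - g = -1; constraint 8: m - g = 2, and every other listed constraint is also met.

Satisfiable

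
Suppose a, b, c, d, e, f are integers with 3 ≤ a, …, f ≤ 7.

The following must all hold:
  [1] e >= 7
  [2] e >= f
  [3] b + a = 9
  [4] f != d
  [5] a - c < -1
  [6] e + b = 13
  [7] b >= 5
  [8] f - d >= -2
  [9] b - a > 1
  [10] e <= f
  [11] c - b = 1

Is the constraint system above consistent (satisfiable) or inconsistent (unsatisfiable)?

Satisfiable

Take a = 3, b = 6, c = 7, d = 6, e = 7, f = 7. Then constraint 3: b + a = 9; constraint 5: a - c = -4; constraint 6: e + b = 13, and every other listed constraint is also met.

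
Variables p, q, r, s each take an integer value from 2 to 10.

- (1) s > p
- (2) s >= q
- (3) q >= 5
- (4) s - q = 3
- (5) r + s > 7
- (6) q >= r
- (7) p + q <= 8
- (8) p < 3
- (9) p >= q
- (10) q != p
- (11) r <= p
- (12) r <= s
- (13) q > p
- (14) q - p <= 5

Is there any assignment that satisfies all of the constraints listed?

Unsatisfiable

From constraints 3 and 9: p ≥ q and q ≥ 5, so p ≥ 5. From constraint 8: p ≤ 2. But 2 < 5, so no value of p works.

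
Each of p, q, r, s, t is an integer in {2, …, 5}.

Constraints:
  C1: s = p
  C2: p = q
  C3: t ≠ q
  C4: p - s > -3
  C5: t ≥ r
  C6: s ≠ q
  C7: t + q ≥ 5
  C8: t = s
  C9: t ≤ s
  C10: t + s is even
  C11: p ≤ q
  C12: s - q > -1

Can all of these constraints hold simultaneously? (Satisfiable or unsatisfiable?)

Unsatisfiable

From constraints 1, 2, and 8, t = s = p = q, so t = q. But constraint 3 says t ≠ q. Contradiction.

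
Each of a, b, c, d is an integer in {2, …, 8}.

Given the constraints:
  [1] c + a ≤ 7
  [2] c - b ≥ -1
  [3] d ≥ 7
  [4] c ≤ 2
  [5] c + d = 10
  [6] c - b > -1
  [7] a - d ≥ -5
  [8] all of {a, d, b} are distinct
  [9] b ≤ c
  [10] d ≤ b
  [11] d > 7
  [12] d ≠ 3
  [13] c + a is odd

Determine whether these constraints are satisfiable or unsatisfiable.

From constraints 3 and 10: b ≥ d and d ≥ 7, so b ≥ 7. From constraints 4 and 9: b ≤ c and c ≤ 2, so b ≤ 2. But 2 < 7, so no value of b works.

Unsatisfiable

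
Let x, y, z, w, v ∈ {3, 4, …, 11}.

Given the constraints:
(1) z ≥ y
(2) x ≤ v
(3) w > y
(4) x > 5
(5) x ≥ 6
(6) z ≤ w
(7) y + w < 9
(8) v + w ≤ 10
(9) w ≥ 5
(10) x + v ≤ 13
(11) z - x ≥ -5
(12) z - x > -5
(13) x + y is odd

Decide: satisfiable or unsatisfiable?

Unsatisfiable

From constraints 2 and 5: v ≥ x ≥ 6. From constraint 9: w ≥ 5. Hence v + w ≥ 11. But constraint 8 requires v + w ≤ 10, and 10 < 11. Contradiction.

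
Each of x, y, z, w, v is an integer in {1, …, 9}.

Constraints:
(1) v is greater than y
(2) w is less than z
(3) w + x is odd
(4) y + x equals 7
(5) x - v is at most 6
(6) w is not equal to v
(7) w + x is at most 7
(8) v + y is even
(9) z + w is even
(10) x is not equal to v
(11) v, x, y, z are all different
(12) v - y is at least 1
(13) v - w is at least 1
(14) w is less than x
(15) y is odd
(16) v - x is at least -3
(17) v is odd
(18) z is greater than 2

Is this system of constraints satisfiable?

Satisfiable

Take x = 6, y = 1, z = 5, w = 1, v = 3. Then constraint 4: y + x = 7; constraint 5: x - v = 3; constraint 7: w + x = 7, and every other listed constraint is also met.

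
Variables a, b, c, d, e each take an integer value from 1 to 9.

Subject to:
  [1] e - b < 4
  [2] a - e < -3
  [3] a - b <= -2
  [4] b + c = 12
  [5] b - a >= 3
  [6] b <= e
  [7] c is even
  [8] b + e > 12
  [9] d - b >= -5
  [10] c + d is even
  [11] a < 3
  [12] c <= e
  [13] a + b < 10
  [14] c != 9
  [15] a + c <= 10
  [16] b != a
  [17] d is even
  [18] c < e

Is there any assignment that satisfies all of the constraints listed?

Take a = 2, b = 6, c = 6, d = 4, e = 7. Then constraint 1: e - b = 1; constraint 2: a - e = -5; constraint 3: a - b = -4, and every other listed constraint is also met.

Satisfiable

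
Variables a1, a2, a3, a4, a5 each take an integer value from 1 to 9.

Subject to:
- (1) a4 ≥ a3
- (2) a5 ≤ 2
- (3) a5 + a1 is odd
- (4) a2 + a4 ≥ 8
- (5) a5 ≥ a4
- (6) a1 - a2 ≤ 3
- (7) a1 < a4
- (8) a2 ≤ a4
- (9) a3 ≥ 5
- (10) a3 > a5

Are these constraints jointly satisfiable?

Unsatisfiable

From constraints 1 and 9: a4 ≥ a3 and a3 ≥ 5, so a4 ≥ 5. From constraints 2 and 5: a4 ≤ a5 and a5 ≤ 2, so a4 ≤ 2. But 2 < 5, so no value of a4 works.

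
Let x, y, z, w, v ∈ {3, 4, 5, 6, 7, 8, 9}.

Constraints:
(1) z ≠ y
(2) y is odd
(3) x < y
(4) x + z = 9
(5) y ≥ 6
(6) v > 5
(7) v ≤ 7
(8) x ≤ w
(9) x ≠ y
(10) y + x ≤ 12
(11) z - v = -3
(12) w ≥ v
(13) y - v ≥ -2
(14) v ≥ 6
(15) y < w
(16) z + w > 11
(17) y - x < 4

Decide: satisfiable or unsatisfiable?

The assignment x = 5, y = 7, z = 4, w = 8, v = 7 works:
  constraint 4 holds since x + z = 9.
  constraint 10 holds since y + x = 12.
The rest check out directly.

Satisfiable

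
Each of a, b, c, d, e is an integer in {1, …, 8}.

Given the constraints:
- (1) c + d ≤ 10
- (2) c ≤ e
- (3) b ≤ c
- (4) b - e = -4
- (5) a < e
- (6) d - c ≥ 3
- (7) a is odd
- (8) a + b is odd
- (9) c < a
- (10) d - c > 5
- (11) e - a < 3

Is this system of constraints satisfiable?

The assignment a = 5, b = 2, c = 2, d = 8, e = 6 works:
  constraint 1 holds since c + d = 10.
  constraint 4 holds since b - e = -4.
  constraint 6 holds since d - c = 6.
The rest check out directly.

Satisfiable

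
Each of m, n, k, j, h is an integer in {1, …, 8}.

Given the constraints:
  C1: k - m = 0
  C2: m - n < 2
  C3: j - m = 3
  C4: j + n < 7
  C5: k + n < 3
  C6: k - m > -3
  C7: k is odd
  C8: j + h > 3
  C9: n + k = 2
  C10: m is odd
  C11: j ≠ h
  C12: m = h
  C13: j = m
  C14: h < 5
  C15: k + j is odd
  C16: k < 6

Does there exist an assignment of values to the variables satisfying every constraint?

Unsatisfiable

From constraints 12 and 13, j = m = h, so j = h. But constraint 11 says j ≠ h. Contradiction.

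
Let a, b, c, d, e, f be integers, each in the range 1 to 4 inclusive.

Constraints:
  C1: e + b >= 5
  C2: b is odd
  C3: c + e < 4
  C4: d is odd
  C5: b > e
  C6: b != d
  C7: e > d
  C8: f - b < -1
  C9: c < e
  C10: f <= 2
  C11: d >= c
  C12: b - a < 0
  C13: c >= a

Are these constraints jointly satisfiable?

Unsatisfiable

Constraints 5, 7, 11, 12, and 13 give a ≤ c, c ≤ d, d < e, e < b, b < a. Chaining: a ≤ c ≤ d < e < b < a, which forces a < a — impossible.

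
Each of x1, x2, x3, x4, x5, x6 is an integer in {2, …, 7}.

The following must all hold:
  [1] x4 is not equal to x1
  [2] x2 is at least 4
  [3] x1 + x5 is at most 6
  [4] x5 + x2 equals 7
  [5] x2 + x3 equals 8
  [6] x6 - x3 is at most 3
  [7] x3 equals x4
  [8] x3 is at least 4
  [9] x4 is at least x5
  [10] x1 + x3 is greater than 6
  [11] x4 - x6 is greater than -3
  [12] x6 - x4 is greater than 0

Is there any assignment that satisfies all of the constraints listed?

Satisfiable

Take x1 = 3, x2 = 4, x3 = 4, x4 = 4, x5 = 3, x6 = 6. Then constraint 3: x1 + x5 = 6; constraint 4: x5 + x2 = 7, and every other listed constraint is also met.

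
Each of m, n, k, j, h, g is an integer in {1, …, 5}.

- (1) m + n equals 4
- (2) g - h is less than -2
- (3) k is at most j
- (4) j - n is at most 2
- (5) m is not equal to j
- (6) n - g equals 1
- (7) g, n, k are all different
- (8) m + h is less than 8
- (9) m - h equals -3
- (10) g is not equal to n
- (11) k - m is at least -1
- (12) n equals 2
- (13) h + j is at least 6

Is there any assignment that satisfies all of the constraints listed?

Setting (m, n, k, j, h, g) = (2, 2, 3, 3, 5, 1) satisfies everything: constraint 1: m + n = 4; constraint 2: g - h = -4, and the others follow.

Satisfiable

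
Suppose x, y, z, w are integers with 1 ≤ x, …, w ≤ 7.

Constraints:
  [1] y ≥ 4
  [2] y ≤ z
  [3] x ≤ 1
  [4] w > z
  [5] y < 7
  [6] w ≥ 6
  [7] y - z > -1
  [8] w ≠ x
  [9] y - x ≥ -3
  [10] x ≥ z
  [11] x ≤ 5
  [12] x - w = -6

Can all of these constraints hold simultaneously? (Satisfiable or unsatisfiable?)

From constraints 1 and 2: z ≥ y and y ≥ 4, so z ≥ 4. From constraints 3 and 10: z ≤ x and x ≤ 1, so z ≤ 1. But 1 < 4, so no value of z works.

Unsatisfiable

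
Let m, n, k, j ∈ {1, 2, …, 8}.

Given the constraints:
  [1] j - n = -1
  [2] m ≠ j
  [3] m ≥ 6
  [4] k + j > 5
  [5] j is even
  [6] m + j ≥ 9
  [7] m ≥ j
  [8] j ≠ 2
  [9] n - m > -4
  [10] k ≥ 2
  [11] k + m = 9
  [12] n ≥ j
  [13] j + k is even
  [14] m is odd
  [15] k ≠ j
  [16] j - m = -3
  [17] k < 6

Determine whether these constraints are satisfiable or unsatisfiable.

Try m = 7, n = 5, k = 2, j = 4.
Check constraint 1: j - n = -1; constraint 4: k + j = 6; constraint 6: m + j = 11. The remaining constraints are straightforward to verify.

Satisfiable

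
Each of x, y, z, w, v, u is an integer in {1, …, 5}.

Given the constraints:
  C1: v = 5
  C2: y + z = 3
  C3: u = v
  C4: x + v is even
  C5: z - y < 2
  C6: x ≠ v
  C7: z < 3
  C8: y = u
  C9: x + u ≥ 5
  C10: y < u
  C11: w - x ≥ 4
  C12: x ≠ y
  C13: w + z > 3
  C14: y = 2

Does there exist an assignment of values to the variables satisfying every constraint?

Unsatisfiable

Constraint 14 fixes y = 2 and constraint 1 fixes v = 5. Constraints 3 and 8 give y = u = v, so y = v. But 2 ≠ 5 — contradiction.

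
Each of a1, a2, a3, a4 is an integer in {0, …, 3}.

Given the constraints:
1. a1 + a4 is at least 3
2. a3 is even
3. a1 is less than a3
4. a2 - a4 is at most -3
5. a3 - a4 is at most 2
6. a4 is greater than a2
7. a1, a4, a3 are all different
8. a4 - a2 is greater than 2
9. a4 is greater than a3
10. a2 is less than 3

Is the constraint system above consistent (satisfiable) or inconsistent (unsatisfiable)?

Take a1 = 0, a2 = 0, a3 = 2, a4 = 3. Then constraint 1: a1 + a4 = 3; constraint 4: a2 - a4 = -3; constraint 5: a3 - a4 = -1, and every other listed constraint is also met.

Satisfiable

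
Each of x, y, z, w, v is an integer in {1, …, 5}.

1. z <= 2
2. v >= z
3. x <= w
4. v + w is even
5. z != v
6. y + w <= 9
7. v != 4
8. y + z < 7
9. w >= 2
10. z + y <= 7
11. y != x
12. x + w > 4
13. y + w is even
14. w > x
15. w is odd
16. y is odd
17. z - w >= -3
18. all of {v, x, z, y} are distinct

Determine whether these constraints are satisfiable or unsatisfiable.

One satisfying assignment is x = 2, y = 5, z = 1, w = 3, v = 3.
For the less obvious constraints — constraint 6: y + w = 8; constraint 8: y + z = 6 — and the others hold by inspection.

Satisfiable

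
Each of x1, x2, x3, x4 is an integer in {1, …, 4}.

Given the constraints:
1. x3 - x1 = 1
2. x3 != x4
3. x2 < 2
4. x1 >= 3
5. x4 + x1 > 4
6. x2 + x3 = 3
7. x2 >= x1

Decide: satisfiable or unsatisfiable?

From constraints 4 and 7: x2 ≥ x1 and x1 ≥ 3, so x2 ≥ 3. From constraint 3: x2 ≤ 1. But 1 < 3, so no value of x2 works.

Unsatisfiable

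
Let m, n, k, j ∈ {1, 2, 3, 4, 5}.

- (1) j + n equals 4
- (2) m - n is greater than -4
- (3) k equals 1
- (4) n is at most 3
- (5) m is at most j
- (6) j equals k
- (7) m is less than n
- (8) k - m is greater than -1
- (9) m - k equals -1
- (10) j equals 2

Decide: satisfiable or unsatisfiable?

Constraint 10 fixes j = 2 and constraint 3 fixes k = 1, but constraint 6 requires j = k. Since 2 ≠ 1, contradiction.

Unsatisfiable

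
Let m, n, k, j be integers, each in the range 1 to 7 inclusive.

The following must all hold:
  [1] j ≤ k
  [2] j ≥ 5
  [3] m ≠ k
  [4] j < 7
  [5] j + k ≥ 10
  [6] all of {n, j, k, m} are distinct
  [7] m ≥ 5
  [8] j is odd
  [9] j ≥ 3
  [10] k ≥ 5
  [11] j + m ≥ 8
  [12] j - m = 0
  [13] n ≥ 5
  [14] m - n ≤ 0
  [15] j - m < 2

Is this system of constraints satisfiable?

Unsatisfiable

Constraints 2, 7, 10, and 13 confine each of n, j, k, m to the 3 values {5, …, 7} (the domain already gives each ≤ 7).
Constraint 6 requires all 4 of them to be distinct, but only 3 values are available — impossible by the pigeonhole principle.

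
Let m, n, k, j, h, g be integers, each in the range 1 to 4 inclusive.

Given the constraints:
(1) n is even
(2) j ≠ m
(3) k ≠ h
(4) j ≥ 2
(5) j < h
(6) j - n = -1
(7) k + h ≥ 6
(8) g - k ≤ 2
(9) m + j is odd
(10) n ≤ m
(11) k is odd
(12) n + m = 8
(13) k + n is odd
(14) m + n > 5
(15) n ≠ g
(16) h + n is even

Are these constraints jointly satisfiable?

Satisfiable

Take m = 4, n = 4, k = 3, j = 3, h = 4, g = 2. Then constraint 6: j - n = -1; constraint 7: k + h = 7, and every other listed constraint is also met.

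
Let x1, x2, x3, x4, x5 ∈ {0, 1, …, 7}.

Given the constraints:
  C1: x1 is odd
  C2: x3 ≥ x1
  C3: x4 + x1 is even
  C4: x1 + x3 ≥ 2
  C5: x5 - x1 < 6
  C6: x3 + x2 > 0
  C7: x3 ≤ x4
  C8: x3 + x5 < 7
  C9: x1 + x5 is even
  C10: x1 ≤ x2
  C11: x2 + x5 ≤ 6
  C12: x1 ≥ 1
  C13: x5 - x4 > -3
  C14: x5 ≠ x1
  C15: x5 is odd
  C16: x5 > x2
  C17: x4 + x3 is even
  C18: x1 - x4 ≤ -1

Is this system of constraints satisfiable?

Satisfiable

Take x1 = 1, x2 = 1, x3 = 1, x4 = 5, x5 = 5. Then constraint 4: x1 + x3 = 2; constraint 5: x5 - x1 = 4; constraint 6: x3 + x2 = 2, and every other listed constraint is also met.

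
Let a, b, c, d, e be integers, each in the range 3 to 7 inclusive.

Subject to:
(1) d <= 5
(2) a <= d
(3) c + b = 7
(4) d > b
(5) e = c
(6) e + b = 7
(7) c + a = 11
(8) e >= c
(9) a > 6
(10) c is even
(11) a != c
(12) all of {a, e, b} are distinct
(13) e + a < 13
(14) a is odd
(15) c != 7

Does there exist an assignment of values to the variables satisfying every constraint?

Unsatisfiable

From constraint 9: a ≥ 7. From constraints 1 and 2: a ≤ d and d ≤ 5, so a ≤ 5. But 5 < 7, so no value of a works.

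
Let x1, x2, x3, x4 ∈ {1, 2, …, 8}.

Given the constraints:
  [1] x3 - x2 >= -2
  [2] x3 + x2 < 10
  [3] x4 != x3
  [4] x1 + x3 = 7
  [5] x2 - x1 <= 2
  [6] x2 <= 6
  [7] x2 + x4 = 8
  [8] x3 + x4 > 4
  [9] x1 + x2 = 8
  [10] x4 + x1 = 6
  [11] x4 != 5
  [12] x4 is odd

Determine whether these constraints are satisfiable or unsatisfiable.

One satisfying assignment is x1 = 3, x2 = 5, x3 = 4, x4 = 3.
For the less obvious constraints — constraint 1: x3 - x2 = -1; constraint 2: x3 + x2 = 9; constraint 4: x1 + x3 = 7 — and the others hold by inspection.

Satisfiable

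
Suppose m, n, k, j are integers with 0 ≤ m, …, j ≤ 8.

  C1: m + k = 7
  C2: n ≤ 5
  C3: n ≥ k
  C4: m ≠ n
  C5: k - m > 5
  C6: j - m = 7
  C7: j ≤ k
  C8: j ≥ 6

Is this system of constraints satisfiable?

From constraints 7 and 8: k ≥ j and j ≥ 6, so k ≥ 6. From constraints 2 and 3: k ≤ n and n ≤ 5, so k ≤ 5. But 5 < 6, so no value of k works.

Unsatisfiable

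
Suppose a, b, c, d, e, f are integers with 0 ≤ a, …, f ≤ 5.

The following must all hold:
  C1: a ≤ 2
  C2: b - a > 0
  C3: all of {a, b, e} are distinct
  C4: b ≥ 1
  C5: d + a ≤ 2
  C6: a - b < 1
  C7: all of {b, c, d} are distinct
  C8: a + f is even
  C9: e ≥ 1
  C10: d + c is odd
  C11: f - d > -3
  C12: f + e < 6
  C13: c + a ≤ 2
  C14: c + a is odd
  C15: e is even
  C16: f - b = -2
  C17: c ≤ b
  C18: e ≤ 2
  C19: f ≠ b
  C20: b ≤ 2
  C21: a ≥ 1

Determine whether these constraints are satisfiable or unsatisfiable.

Unsatisfiable

Constraints 1, 4, 9, 18, 20, and 21 confine each of a, b, e to the 2 values {1, 2}.
Constraint 3 requires all 3 of them to be distinct, but only 2 values are available — impossible by the pigeonhole principle.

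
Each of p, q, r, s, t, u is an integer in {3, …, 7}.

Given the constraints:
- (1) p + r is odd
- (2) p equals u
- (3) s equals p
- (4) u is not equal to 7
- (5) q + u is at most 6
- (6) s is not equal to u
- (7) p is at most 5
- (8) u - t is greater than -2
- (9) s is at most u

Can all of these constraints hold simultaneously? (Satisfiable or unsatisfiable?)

From constraints 2 and 3, s = p = u, so s = u. But constraint 6 says s ≠ u. Contradiction.

Unsatisfiable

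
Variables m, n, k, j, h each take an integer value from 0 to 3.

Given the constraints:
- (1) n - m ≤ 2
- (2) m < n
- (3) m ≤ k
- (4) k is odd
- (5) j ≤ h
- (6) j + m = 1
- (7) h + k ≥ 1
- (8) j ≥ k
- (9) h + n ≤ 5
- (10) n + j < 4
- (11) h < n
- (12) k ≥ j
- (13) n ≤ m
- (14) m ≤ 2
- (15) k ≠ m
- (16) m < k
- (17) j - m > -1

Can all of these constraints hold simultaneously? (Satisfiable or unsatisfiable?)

Constraints 3, 5, 8, 11, and 13 give j ≤ h, h < n, n ≤ m, m ≤ k, k ≤ j. Chaining: j ≤ h < n ≤ m ≤ k ≤ j, which forces j < j — impossible.

Unsatisfiable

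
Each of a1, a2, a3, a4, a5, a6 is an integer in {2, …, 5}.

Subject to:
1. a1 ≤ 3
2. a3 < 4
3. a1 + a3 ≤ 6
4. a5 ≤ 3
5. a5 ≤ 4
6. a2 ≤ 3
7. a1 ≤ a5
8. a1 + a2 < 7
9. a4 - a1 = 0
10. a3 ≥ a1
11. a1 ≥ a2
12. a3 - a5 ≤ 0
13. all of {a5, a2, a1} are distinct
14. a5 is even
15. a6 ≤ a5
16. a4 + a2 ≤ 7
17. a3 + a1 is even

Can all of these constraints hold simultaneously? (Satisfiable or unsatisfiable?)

Constraints 1, 4, and 6 confine each of a5, a2, a1 to the 2 values {2, 3} (the domain already gives each ≥ 2).
Constraint 13 requires all 3 of them to be distinct, but only 2 values are available — impossible by the pigeonhole principle.

Unsatisfiable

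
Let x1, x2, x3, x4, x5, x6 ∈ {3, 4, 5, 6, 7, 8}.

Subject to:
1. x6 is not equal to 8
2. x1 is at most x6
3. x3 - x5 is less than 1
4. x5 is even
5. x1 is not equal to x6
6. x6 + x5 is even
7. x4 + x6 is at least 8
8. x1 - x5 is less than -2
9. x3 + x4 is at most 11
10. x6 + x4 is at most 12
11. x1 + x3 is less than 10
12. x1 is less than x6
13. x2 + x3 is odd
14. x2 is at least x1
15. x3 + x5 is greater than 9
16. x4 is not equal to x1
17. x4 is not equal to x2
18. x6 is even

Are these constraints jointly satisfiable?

Try x1 = 3, x2 = 7, x3 = 4, x4 = 5, x5 = 6, x6 = 6.
Check constraint 3: x3 - x5 = -2; constraint 7: x4 + x6 = 11; constraint 8: x1 - x5 = -3. The remaining constraints are straightforward to verify.

Satisfiable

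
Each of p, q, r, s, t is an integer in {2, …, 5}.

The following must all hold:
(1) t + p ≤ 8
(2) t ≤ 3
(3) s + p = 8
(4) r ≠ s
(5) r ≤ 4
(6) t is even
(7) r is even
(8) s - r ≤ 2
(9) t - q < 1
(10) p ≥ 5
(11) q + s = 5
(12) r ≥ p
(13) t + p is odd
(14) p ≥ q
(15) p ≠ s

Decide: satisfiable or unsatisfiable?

Unsatisfiable

From constraint 10: p ≥ 5. From constraints 5 and 12: p ≤ r and r ≤ 4, so p ≤ 4. But 4 < 5, so no value of p works.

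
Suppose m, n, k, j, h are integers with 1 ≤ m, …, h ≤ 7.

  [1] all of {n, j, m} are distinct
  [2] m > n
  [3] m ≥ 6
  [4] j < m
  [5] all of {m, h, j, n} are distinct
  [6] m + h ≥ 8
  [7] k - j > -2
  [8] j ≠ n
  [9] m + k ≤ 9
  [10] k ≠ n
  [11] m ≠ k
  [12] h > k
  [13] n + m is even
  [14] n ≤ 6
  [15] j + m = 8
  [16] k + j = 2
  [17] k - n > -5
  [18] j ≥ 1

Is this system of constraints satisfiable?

Setting (m, n, k, j, h) = (7, 3, 1, 1, 2) satisfies everything: constraint 6: m + h = 9; constraint 7: k - j = 0, and the others follow.

Satisfiable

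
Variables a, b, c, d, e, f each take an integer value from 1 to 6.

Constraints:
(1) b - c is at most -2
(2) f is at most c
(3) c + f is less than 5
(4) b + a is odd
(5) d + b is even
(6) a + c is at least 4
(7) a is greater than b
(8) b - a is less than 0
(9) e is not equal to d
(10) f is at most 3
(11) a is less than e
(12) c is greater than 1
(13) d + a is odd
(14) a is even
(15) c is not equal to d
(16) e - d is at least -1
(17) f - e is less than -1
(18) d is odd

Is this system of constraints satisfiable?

Satisfiable

Try a = 2, b = 1, c = 3, d = 5, e = 4, f = 1.
Check constraint 1: b - c = -2; constraint 3: c + f = 4; constraint 6: a + c = 5. The remaining constraints are straightforward to verify.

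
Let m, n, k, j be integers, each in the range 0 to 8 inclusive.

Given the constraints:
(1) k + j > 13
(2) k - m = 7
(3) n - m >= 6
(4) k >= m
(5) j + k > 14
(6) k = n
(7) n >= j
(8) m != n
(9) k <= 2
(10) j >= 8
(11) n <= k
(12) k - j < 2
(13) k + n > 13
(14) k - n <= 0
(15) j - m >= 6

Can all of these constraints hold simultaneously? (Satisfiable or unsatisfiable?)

Unsatisfiable

From constraints 7 and 10: n ≥ j and j ≥ 8, so n ≥ 8. From constraints 9 and 11: n ≤ k and k ≤ 2, so n ≤ 2. But 2 < 8, so no value of n works.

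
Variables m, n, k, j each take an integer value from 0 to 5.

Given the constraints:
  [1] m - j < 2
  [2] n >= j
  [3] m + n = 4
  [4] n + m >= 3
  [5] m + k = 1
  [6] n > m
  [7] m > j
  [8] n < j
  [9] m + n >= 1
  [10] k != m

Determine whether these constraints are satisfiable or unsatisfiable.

Unsatisfiable

Constraints 6, 7, and 8 give n < j, j < m, m < n. Chaining: n < j < m < n, which forces n < n — impossible.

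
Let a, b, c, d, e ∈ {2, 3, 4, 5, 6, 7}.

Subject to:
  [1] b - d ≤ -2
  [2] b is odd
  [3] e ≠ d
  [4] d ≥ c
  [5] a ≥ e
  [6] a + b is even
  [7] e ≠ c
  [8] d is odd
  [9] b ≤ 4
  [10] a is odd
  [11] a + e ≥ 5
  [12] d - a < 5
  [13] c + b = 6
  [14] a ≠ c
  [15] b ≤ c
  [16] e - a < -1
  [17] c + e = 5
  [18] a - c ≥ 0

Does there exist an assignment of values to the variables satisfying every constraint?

Setting (a, b, c, d, e) = (5, 3, 3, 7, 2) satisfies everything: constraint 1: b - d = -4; constraint 11: a + e = 7; constraint 12: d - a = 2, and the others follow.

Satisfiable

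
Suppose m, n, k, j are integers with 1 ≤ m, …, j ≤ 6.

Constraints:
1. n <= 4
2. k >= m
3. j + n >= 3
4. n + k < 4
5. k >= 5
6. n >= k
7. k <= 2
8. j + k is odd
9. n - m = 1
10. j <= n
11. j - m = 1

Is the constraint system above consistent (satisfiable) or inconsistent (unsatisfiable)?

From constraints 5 and 6: n ≥ k and k ≥ 5, so n ≥ 5. From constraint 1: n ≤ 4. But 4 < 5, so no value of n works.

Unsatisfiable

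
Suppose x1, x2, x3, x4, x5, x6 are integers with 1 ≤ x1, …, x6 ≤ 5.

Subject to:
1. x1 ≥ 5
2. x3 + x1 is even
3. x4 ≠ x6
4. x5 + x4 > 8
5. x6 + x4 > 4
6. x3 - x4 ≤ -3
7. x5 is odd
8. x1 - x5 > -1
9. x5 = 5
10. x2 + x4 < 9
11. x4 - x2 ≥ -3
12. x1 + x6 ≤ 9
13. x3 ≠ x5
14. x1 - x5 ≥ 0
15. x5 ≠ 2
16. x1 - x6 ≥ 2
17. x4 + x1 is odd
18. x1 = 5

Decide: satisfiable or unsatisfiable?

Satisfiable

Setting (x1, x2, x3, x4, x5, x6) = (5, 4, 1, 4, 5, 2) satisfies everything: constraint 4: x5 + x4 = 9; constraint 5: x6 + x4 = 6; constraint 6: x3 - x4 = -3, and the others follow.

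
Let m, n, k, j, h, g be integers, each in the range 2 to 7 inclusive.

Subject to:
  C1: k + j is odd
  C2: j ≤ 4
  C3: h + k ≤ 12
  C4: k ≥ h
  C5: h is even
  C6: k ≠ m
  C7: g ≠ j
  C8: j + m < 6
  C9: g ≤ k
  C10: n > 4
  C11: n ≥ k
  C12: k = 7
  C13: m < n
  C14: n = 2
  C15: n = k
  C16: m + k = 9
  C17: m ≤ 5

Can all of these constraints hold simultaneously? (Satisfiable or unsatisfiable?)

Unsatisfiable

Constraint 14 fixes n = 2 and constraint 12 fixes k = 7, but constraint 15 requires n = k. Since 2 ≠ 7, contradiction.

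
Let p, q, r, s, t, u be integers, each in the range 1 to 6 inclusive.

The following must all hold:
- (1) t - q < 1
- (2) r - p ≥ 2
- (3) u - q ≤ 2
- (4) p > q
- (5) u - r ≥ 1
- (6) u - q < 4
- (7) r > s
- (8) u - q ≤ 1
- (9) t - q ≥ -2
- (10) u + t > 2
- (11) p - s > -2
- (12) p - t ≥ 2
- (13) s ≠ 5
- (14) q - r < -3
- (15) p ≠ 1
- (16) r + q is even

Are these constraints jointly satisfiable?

Unsatisfiable

Constraints 2, 5, 8, 9, and 12 give r − p ≥ 2, p − t ≥ 2, t − q ≥ -2, q − u ≥ -1, u − r ≥ 1.
Adding all 5 inequalities: the left sides telescope to 0, and the right sides sum to 2 + 2 + (-2) + (-1) + 1 = 2. So 0 ≥ 2, which is false.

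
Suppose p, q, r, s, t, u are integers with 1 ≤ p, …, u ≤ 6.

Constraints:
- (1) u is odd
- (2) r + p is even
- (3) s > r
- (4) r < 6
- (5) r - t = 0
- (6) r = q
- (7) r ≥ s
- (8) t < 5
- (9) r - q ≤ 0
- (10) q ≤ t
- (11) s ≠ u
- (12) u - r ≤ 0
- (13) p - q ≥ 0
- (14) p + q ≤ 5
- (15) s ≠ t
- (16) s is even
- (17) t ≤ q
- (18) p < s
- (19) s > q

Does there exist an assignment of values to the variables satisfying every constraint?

Constraints 7, 9, 13, and 18 give p < s, s ≤ r, r ≤ q, q ≤ p. Chaining: p < s ≤ r ≤ q ≤ p, which forces p < p — impossible.

Unsatisfiable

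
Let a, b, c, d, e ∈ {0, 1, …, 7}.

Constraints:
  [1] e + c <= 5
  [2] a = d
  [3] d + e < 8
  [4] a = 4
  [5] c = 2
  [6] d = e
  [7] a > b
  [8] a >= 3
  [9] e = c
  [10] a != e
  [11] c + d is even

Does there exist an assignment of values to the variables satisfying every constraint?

Unsatisfiable

Constraint 4 fixes a = 4 and constraint 5 fixes c = 2. Constraints 2, 6, and 9 give a = d = e = c, so a = c. But 4 ≠ 2 — contradiction.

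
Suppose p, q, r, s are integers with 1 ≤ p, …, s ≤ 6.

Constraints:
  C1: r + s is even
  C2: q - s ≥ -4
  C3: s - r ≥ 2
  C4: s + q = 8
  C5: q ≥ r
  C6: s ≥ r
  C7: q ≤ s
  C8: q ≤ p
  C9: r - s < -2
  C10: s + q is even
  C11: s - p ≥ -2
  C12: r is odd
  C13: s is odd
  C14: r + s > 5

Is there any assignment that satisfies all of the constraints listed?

Try p = 4, q = 3, r = 1, s = 5.
Check constraint 2: q - s = -2; constraint 3: s - r = 4. The remaining constraints are straightforward to verify.

Satisfiable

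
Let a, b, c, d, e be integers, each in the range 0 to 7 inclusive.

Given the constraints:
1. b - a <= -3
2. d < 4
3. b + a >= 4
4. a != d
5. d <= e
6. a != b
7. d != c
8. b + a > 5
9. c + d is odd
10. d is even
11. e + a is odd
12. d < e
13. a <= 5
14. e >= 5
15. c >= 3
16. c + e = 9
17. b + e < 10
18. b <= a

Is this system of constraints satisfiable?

Satisfiable

The assignment a = 5, b = 2, c = 3, d = 2, e = 6 works:
  constraint 1 holds since b - a = -3.
  constraint 3 holds since b + a = 7.
The rest check out directly.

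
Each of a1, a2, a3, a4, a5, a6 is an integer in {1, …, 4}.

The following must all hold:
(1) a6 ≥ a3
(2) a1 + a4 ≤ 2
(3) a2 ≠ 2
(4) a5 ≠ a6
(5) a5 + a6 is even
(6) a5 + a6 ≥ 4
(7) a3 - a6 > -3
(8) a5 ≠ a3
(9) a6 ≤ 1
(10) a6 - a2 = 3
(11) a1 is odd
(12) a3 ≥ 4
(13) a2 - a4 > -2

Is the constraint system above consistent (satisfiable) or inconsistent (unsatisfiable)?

Unsatisfiable

From constraint 12: a3 ≥ 4. From constraints 1 and 9: a3 ≤ a6 and a6 ≤ 1, so a3 ≤ 1. But 1 < 4, so no value of a3 works.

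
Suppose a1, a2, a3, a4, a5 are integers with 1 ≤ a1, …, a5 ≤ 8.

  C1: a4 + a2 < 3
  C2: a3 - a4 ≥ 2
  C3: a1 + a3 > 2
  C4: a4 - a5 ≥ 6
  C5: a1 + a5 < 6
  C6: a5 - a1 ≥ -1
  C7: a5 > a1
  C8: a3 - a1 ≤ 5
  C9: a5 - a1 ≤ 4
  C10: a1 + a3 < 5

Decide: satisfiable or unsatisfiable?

Unsatisfiable

Constraints 2, 4, 6, and 8 give a4 − a5 ≥ 6, a5 − a1 ≥ -1, a1 − a3 ≥ -5, a3 − a4 ≥ 2.
Adding all 4 inequalities: the left sides telescope to 0, and the right sides sum to 6 + (-1) + (-5) + 2 = 2. So 0 ≥ 2, which is false.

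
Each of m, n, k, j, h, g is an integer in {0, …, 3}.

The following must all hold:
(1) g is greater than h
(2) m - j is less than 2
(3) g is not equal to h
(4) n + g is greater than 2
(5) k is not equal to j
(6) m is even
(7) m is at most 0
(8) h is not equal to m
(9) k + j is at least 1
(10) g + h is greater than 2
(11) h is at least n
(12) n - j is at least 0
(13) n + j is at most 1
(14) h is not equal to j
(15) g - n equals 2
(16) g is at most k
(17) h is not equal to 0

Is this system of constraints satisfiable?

Satisfiable

Setting (m, n, k, j, h, g) = (0, 1, 3, 0, 2, 3) satisfies everything: constraint 2: m - j = 0; constraint 4: n + g = 4, and the others follow.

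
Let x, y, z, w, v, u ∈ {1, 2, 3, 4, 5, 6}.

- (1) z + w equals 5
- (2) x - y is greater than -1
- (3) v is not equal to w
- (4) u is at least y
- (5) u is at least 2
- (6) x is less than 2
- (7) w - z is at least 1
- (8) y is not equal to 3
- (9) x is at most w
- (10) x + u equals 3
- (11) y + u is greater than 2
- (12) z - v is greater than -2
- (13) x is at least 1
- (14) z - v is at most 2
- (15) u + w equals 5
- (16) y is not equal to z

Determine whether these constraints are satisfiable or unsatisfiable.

Setting (x, y, z, w, v, u) = (1, 1, 2, 3, 2, 2) satisfies everything: constraint 1: z + w = 5; constraint 2: x - y = 0; constraint 7: w - z = 1, and the others follow.

Satisfiable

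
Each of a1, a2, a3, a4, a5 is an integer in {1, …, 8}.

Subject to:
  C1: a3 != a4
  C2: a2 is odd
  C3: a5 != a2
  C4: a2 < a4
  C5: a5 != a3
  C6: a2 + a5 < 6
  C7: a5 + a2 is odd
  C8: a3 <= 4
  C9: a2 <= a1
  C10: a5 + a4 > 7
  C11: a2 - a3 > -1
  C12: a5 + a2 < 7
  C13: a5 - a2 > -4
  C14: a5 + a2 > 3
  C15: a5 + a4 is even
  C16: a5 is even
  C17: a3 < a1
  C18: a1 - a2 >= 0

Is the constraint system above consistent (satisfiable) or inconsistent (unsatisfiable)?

One satisfying assignment is a1 = 4, a2 = 3, a3 = 1, a4 = 8, a5 = 2.
For the less obvious constraints — constraint 6: a2 + a5 = 5; constraint 10: a5 + a4 = 10 — and the others hold by inspection.

Satisfiable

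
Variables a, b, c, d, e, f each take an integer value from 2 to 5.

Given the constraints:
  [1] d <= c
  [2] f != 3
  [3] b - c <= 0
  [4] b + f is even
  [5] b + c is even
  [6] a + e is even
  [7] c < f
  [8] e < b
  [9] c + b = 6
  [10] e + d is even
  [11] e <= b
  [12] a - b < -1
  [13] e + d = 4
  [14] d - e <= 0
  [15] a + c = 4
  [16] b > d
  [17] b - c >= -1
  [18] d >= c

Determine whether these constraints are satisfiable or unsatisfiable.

Constraints 3, 8, 14, and 18 give c ≤ d, d ≤ e, e < b, b ≤ c. Chaining: c ≤ d ≤ e < b ≤ c, which forces c < c — impossible.

Unsatisfiable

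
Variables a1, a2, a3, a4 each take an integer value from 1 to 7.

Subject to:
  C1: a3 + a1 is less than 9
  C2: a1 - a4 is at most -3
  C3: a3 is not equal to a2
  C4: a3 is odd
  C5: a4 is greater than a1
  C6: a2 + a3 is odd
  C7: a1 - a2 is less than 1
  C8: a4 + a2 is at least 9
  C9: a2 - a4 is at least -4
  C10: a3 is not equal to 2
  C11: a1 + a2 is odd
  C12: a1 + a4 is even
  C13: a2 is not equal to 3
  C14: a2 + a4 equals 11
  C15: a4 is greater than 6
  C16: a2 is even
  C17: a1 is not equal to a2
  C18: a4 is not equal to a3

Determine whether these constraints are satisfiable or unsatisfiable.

One satisfying assignment is a1 = 3, a2 = 4, a3 = 3, a4 = 7.
For the less obvious constraints — constraint 1: a3 + a1 = 6; constraint 2: a1 - a4 = -4 — and the others hold by inspection.

Satisfiable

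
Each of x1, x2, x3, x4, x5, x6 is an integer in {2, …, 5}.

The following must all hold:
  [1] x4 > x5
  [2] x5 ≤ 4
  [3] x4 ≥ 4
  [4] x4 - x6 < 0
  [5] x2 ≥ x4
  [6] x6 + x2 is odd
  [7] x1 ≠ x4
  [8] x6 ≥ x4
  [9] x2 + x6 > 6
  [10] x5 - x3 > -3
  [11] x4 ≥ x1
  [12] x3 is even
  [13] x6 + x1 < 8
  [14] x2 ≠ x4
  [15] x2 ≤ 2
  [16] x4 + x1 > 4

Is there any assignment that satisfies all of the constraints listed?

Unsatisfiable

From constraint 3: x4 ≥ 4. From constraints 5 and 15: x4 ≤ x2 and x2 ≤ 2, so x4 ≤ 2. But 2 < 4, so no value of x4 works.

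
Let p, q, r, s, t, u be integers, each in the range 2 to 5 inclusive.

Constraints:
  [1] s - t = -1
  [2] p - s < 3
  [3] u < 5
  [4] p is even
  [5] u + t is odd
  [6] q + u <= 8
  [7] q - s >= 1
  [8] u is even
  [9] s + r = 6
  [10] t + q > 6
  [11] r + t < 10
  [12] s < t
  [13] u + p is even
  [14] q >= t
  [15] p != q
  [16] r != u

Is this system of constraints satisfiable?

One satisfying assignment is p = 4, q = 5, r = 4, s = 2, t = 3, u = 2.
For the less obvious constraints — constraint 1: s - t = -1; constraint 2: p - s = 2; constraint 6: q + u = 7 — and the others hold by inspection.

Satisfiable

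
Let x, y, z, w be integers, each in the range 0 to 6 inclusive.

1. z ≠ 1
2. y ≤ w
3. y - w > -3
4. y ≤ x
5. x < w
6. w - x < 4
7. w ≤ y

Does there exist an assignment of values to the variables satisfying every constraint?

Constraints 4, 5, and 7 give w ≤ y, y ≤ x, x < w. Chaining: w ≤ y ≤ x < w, which forces w < w — impossible.

Unsatisfiable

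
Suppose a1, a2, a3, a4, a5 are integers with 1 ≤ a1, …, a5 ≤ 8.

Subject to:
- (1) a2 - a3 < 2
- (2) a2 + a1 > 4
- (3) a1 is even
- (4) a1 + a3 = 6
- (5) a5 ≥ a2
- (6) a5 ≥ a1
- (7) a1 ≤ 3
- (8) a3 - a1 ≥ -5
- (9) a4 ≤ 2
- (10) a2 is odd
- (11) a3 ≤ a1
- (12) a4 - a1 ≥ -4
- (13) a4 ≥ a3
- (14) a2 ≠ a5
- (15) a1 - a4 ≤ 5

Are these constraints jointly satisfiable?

Unsatisfiable

From constraint 7: a1 ≤ 3. From constraints 9 and 13: a3 ≤ a4 ≤ 2. Hence a1 + a3 ≤ 5. But constraint 4 requires a1 + a3 = 6, and 6 > 5. Contradiction.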